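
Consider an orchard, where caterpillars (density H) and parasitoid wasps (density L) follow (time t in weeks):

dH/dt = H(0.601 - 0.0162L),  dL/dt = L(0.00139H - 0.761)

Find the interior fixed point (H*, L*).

H* ≈ 547, L* ≈ 37.1

Set dL/dt = 0 with L > 0: 0.00139H - 0.761 = 0, so H* = 0.761/0.00139 = 547.
Set dH/dt = 0 with H > 0: 0.601 - 0.0162L = 0, so L* = 0.601/0.0162 = 37.1.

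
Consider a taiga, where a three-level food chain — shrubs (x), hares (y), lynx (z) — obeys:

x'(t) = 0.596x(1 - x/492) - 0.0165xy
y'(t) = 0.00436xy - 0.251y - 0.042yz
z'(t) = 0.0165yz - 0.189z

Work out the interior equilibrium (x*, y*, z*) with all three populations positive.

x* ≈ 336, y* ≈ 11.5, z* ≈ 28.9

From dz/dt = 0: 0.0165y* = 0.189, so y* = 11.5.
From dx/dt = 0: 0.596(1 - x*/492) = 0.0165·11.5, giving x* = 492·(1 - 0.317) = 336.
From dy/dt = 0: 0.00436·336 - 0.251 = 0.042z*, so z* = 1.21/0.042 = 28.9.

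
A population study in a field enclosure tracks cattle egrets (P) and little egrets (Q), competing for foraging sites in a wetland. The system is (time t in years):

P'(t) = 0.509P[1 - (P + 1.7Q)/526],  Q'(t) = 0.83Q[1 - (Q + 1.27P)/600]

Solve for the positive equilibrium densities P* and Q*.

Setting both brackets to zero gives the nullclines P + 1.7Q = 526 and 1.27P + Q = 600.
Substituting Q = 600 - 1.27P into the first: P(1 - 1.7·1.27) = 526 - 1.7·600.
So P* = -494/-1.16 = 426, and then Q* = 600 - 1.27·426 = 58.7.

P* ≈ 426, Q* ≈ 58.7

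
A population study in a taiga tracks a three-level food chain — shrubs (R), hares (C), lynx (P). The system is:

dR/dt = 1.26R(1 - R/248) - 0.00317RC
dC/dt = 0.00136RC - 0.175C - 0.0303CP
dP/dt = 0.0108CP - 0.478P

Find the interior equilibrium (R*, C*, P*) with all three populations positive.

R* ≈ 220, C* ≈ 44.3, P* ≈ 4.12

From dP/dt = 0: 0.0108C* = 0.478, so C* = 44.3.
From dR/dt = 0: 1.26(1 - R*/248) = 0.00317·44.3, giving R* = 248·(1 - 0.111) = 220.
From dC/dt = 0: 0.00136·220 - 0.175 = 0.0303P*, so P* = 0.125/0.0303 = 4.12.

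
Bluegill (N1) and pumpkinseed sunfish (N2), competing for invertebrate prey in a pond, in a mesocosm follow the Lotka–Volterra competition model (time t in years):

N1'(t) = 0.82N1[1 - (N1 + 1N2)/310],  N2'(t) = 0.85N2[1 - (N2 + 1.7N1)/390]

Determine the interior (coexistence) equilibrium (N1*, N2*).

Setting both brackets to zero gives the nullclines N1 + 1N2 = 310 and 1.7N1 + N2 = 390.
Substituting N2 = 390 - 1.7N1 into the first: N1(1 - 1·1.7) = 310 - 1·390.
So N1* = -80/-0.7 = 114, and then N2* = 390 - 1.7·114 = 196.

N1* ≈ 114, N2* ≈ 196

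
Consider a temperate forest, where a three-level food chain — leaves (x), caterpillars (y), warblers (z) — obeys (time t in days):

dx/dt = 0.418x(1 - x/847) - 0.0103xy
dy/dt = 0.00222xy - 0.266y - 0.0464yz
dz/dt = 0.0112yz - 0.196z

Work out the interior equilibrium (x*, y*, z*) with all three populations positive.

x* ≈ 482, y* ≈ 17.5, z* ≈ 17.3

From dz/dt = 0: 0.0112y* = 0.196, so y* = 17.5.
From dx/dt = 0: 0.418(1 - x*/847) = 0.0103·17.5, giving x* = 847·(1 - 0.431) = 482.
From dy/dt = 0: 0.00222·482 - 0.266 = 0.0464z*, so z* = 0.803/0.0464 = 17.3.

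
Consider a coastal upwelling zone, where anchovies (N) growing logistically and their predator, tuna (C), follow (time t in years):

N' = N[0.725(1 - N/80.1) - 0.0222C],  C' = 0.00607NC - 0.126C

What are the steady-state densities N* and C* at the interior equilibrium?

N* ≈ 20.8, C* ≈ 24.2

From dC/dt = 0 with C > 0: 0.00607N* = 0.126, so N* = 20.8.
Substitute into dN/dt = 0: 0.725(1 - 20.8/80.1) = 0.0222C*.
The bracket is 0.741, giving C* = 0.537/0.0222 = 24.2.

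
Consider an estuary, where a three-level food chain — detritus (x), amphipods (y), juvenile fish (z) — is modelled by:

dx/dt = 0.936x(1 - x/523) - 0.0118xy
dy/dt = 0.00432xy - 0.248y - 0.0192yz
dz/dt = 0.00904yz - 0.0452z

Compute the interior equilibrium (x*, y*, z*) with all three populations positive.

From dz/dt = 0: 0.00904y* = 0.0452, so y* = 5.
From dx/dt = 0: 0.936(1 - x*/523) = 0.0118·5, giving x* = 523·(1 - 0.063) = 490.
From dy/dt = 0: 0.00432·490 - 0.248 = 0.0192z*, so z* = 1.87/0.0192 = 97.3.

x* ≈ 490, y* ≈ 5, z* ≈ 97.3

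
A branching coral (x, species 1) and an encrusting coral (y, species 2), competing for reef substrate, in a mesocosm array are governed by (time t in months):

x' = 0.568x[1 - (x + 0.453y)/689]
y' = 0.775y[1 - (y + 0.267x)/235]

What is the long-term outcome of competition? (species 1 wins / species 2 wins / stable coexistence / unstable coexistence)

stable coexistence

Compare the nullcline intercepts: K1/α12 = 689/0.453 = 1520 > K2 = 235; K2/α21 = 235/0.267 = 880 > K1 = 689.
Since both inequalities hold, each species can invade when rare, so the interior equilibrium is stable.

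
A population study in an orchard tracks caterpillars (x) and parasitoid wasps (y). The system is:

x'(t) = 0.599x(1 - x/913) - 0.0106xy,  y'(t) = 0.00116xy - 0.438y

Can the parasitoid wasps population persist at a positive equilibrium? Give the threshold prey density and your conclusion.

The predator equation gives dy/dt > 0 only when x > 0.438/0.00116 = 378.
Without the predator, x → K = 913. Since 913 > 378, the predator can invade and persist.

Threshold x = 378; K > 378, so yes, the predator persists.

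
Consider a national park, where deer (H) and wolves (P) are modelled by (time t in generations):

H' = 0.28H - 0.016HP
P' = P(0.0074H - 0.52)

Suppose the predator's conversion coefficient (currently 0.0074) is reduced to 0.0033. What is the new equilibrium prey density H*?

At the interior fixed point, setting dP/dt = 0 with P > 0 fixes H* = (predator death rate)/(HP coefficient) — independent of the other coefficients.
With the change, H* = 0.52/0.0033 = 158; it rises from 70.3.

H* ≈ 158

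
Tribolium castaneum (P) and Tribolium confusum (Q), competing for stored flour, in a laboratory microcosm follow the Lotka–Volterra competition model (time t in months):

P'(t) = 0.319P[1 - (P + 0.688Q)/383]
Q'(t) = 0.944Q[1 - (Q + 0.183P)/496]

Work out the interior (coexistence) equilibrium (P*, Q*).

Setting both brackets to zero gives the nullclines P + 0.688Q = 383 and 0.183P + Q = 496.
Substituting Q = 496 - 0.183P into the first: P(1 - 0.688·0.183) = 383 - 0.688·496.
So P* = 41.8/0.874 = 47.8, and then Q* = 496 - 0.183·47.8 = 487.

P* ≈ 47.8, Q* ≈ 487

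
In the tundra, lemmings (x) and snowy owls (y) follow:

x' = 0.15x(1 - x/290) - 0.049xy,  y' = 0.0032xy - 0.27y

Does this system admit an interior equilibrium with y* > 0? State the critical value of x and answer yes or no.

The predator equation gives dy/dt > 0 only when x > 0.27/0.0032 = 84.4.
Without the predator, x → K = 290. Since 290 > 84.4, the predator can invade and persist.

Threshold x = 84.4; K > 84.4, so yes, the predator persists.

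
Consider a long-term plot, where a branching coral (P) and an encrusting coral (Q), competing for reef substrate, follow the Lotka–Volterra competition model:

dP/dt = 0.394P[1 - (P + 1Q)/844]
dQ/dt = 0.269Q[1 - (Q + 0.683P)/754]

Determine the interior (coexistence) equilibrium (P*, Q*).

P* ≈ 284, Q* ≈ 560

Setting both brackets to zero gives the nullclines P + 1Q = 844 and 0.683P + Q = 754.
Substituting Q = 754 - 0.683P into the first: P(1 - 1·0.683) = 844 - 1·754.
So P* = 90/0.317 = 284, and then Q* = 754 - 0.683·284 = 560.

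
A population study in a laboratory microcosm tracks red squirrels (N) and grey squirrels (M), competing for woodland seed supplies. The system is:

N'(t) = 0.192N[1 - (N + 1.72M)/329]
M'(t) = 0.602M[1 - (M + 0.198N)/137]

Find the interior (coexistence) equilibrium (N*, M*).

N* ≈ 142, M* ≈ 109

Setting both brackets to zero gives the nullclines N + 1.72M = 329 and 0.198N + M = 137.
Substituting M = 137 - 0.198N into the first: N(1 - 1.72·0.198) = 329 - 1.72·137.
So N* = 93.4/0.659 = 142, and then M* = 137 - 0.198·142 = 109.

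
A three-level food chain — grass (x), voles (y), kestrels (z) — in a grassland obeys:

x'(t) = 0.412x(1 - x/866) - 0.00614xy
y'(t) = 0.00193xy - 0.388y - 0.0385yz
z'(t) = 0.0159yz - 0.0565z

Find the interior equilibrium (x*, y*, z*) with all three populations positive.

x* ≈ 820, y* ≈ 3.55, z* ≈ 31

From dz/dt = 0: 0.0159y* = 0.0565, so y* = 3.55.
From dx/dt = 0: 0.412(1 - x*/866) = 0.00614·3.55, giving x* = 866·(1 - 0.053) = 820.
From dy/dt = 0: 0.00193·820 - 0.388 = 0.0385z*, so z* = 1.19/0.0385 = 31.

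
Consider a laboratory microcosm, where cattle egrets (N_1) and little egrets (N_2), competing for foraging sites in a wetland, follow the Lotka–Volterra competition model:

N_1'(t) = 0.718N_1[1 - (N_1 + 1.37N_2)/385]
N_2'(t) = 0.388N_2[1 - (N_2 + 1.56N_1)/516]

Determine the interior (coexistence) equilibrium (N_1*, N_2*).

Setting both brackets to zero gives the nullclines N_1 + 1.37N_2 = 385 and 1.56N_1 + N_2 = 516.
Substituting N_2 = 516 - 1.56N_1 into the first: N_1(1 - 1.37·1.56) = 385 - 1.37·516.
So N_1* = -322/-1.14 = 283, and then N_2* = 516 - 1.56·283 = 74.4.

N_1* ≈ 283, N_2* ≈ 74.4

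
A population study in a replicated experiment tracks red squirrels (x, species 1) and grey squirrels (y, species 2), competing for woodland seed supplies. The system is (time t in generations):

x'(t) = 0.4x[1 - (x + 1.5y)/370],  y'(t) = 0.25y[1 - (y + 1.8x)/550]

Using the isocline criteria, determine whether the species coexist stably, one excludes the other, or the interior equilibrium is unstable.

Compare the nullcline intercepts: K1/α12 = 370/1.5 = 247 < K2 = 550; K2/α21 = 550/1.8 = 306 < K1 = 370.
Since both are reversed, neither can invade when rare; the interior point is a saddle.

unstable coexistence (outcome depends on initial conditions)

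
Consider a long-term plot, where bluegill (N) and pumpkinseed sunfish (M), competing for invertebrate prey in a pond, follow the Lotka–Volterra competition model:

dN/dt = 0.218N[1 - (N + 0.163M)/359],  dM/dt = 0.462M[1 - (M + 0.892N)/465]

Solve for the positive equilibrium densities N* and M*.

Setting both brackets to zero gives the nullclines N + 0.163M = 359 and 0.892N + M = 465.
Substituting M = 465 - 0.892N into the first: N(1 - 0.163·0.892) = 359 - 0.163·465.
So N* = 283/0.855 = 331, and then M* = 465 - 0.892·331 = 169.

N* ≈ 331, M* ≈ 169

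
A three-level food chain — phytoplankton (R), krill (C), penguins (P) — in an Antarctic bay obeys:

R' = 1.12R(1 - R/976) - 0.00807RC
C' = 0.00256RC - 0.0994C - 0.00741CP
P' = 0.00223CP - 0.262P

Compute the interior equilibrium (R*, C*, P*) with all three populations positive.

From dP/dt = 0: 0.00223C* = 0.262, so C* = 117.
From dR/dt = 0: 1.12(1 - R*/976) = 0.00807·117, giving R* = 976·(1 - 0.847) = 150.
From dC/dt = 0: 0.00256·150 - 0.0994 = 0.00741P*, so P* = 0.284/0.00741 = 38.3.

R* ≈ 150, C* ≈ 117, P* ≈ 38.3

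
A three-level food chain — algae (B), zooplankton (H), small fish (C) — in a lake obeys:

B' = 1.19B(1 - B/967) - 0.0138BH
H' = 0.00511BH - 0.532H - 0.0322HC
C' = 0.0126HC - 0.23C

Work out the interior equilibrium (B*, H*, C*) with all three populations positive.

B* ≈ 762, H* ≈ 18.3, C* ≈ 104

From dC/dt = 0: 0.0126H* = 0.23, so H* = 18.3.
From dB/dt = 0: 1.19(1 - B*/967) = 0.0138·18.3, giving B* = 967·(1 - 0.212) = 762.
From dH/dt = 0: 0.00511·762 - 0.532 = 0.0322C*, so C* = 3.36/0.0322 = 104.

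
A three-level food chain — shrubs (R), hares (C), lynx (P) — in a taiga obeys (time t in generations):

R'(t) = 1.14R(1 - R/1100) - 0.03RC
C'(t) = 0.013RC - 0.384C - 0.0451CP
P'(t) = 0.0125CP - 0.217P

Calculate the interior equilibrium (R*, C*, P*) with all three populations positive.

From dP/dt = 0: 0.0125C* = 0.217, so C* = 17.4.
From dR/dt = 0: 1.14(1 - R*/1100) = 0.03·17.4, giving R* = 1100·(1 - 0.457) = 597.
From dC/dt = 0: 0.013·597 - 0.384 = 0.0451P*, so P* = 7.38/0.0451 = 164.

R* ≈ 597, C* ≈ 17.4, P* ≈ 164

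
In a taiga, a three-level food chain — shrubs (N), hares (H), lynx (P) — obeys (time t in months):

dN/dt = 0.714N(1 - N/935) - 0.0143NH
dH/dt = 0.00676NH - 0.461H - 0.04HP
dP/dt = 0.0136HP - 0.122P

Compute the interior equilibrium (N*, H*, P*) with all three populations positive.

N* ≈ 767, H* ≈ 8.97, P* ≈ 118

From dP/dt = 0: 0.0136H* = 0.122, so H* = 8.97.
From dN/dt = 0: 0.714(1 - N*/935) = 0.0143·8.97, giving N* = 935·(1 - 0.18) = 767.
From dH/dt = 0: 0.00676·767 - 0.461 = 0.04P*, so P* = 4.72/0.04 = 118.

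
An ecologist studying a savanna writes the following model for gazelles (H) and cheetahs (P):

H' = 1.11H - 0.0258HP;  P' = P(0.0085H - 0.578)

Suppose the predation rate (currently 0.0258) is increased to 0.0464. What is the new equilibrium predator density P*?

At the interior fixed point, setting dH/dt = 0 with H > 0 fixes P* = (prey growth rate)/(HP coefficient) — independent of the other coefficients.
With the change, P* = 1.11/0.0464 = 23.9; it falls from 43.

P* ≈ 23.9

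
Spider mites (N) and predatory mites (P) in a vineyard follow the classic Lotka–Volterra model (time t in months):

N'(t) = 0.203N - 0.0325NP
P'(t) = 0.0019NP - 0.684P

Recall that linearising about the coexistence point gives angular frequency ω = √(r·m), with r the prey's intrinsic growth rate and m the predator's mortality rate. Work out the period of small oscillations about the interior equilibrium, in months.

T ≈ 16.9 months

Here r = 0.203 and m = 0.684, so r·m = 0.139.
ω = √0.139 = 0.373 per month, hence T = 2π/ω ≈ 16.9 months.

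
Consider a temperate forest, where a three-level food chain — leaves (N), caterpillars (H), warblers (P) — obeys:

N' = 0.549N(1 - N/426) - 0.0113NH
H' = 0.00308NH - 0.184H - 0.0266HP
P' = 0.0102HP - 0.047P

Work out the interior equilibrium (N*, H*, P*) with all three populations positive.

From dP/dt = 0: 0.0102H* = 0.047, so H* = 4.61.
From dN/dt = 0: 0.549(1 - N*/426) = 0.0113·4.61, giving N* = 426·(1 - 0.0948) = 386.
From dH/dt = 0: 0.00308·386 - 0.184 = 0.0266P*, so P* = 1/0.0266 = 37.7.

N* ≈ 386, H* ≈ 4.61, P* ≈ 37.7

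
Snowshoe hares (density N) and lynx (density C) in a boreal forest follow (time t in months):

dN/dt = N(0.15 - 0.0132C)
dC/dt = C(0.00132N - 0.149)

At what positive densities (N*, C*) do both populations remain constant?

Set dC/dt = 0 with C > 0: 0.00132N - 0.149 = 0, so N* = 0.149/0.00132 = 113.
Set dN/dt = 0 with N > 0: 0.15 - 0.0132C = 0, so C* = 0.15/0.0132 = 11.4.

N* ≈ 113, C* ≈ 11.4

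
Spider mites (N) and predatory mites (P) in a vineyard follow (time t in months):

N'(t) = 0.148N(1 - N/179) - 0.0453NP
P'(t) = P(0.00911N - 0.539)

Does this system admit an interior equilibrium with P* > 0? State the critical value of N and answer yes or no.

Threshold N = 59.2; K > 59.2, so yes, the predator persists.

The predator equation gives dP/dt > 0 only when N > 0.539/0.00911 = 59.2.
Without the predator, N → K = 179. Since 179 > 59.2, the predator can invade and persist.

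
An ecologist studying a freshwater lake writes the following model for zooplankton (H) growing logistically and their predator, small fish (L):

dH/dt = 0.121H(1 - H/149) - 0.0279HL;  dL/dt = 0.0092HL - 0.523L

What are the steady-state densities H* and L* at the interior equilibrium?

From dL/dt = 0 with L > 0: 0.0092H* = 0.523, so H* = 56.8.
Substitute into dH/dt = 0: 0.121(1 - 56.8/149) = 0.0279L*.
The bracket is 0.618, giving L* = 0.0748/0.0279 = 2.68.

H* ≈ 56.8, L* ≈ 2.68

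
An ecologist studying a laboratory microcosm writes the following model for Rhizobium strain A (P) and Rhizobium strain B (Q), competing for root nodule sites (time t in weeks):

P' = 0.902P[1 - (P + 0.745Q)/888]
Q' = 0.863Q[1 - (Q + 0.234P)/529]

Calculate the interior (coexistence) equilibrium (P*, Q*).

Setting both brackets to zero gives the nullclines P + 0.745Q = 888 and 0.234P + Q = 529.
Substituting Q = 529 - 0.234P into the first: P(1 - 0.745·0.234) = 888 - 0.745·529.
So P* = 494/0.826 = 598, and then Q* = 529 - 0.234·598 = 389.

P* ≈ 598, Q* ≈ 389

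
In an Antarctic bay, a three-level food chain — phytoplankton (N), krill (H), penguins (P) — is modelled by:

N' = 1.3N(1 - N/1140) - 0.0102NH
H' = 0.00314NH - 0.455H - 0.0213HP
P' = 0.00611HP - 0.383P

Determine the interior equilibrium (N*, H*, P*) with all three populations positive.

N* ≈ 579, H* ≈ 62.7, P* ≈ 64

From dP/dt = 0: 0.00611H* = 0.383, so H* = 62.7.
From dN/dt = 0: 1.3(1 - N*/1140) = 0.0102·62.7, giving N* = 1140·(1 - 0.492) = 579.
From dH/dt = 0: 0.00314·579 - 0.455 = 0.0213P*, so P* = 1.36/0.0213 = 64.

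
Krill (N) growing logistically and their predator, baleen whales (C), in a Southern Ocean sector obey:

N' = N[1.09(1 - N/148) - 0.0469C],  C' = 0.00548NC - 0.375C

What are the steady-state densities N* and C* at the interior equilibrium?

N* ≈ 68.4, C* ≈ 12.5

From dC/dt = 0 with C > 0: 0.00548N* = 0.375, so N* = 68.4.
Substitute into dN/dt = 0: 1.09(1 - 68.4/148) = 0.0469C*.
The bracket is 0.538, giving C* = 0.586/0.0469 = 12.5.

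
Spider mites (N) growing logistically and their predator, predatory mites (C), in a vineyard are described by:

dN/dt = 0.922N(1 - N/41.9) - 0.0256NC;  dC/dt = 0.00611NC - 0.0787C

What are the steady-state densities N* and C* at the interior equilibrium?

From dC/dt = 0 with C > 0: 0.00611N* = 0.0787, so N* = 12.9.
Substitute into dN/dt = 0: 0.922(1 - 12.9/41.9) = 0.0256C*.
The bracket is 0.693, giving C* = 0.639/0.0256 = 24.9.

N* ≈ 12.9, C* ≈ 24.9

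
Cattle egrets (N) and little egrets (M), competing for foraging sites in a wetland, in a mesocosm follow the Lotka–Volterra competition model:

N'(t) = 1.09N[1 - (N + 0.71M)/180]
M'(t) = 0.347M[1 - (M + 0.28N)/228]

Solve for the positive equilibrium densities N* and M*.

Setting both brackets to zero gives the nullclines N + 0.71M = 180 and 0.28N + M = 228.
Substituting M = 228 - 0.28N into the first: N(1 - 0.71·0.28) = 180 - 0.71·228.
So N* = 18.1/0.801 = 22.6, and then M* = 228 - 0.28·22.6 = 222.

N* ≈ 22.6, M* ≈ 222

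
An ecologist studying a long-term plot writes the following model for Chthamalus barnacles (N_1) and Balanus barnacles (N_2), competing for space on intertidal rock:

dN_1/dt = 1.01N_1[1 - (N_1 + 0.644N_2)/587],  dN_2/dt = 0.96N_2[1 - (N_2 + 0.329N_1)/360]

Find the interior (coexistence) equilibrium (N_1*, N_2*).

N_1* ≈ 451, N_2* ≈ 212

Setting both brackets to zero gives the nullclines N_1 + 0.644N_2 = 587 and 0.329N_1 + N_2 = 360.
Substituting N_2 = 360 - 0.329N_1 into the first: N_1(1 - 0.644·0.329) = 587 - 0.644·360.
So N_1* = 355/0.788 = 451, and then N_2* = 360 - 0.329·451 = 212.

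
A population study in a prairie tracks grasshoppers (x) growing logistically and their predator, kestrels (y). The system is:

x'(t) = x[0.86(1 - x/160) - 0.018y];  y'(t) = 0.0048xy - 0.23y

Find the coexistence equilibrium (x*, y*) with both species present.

x* ≈ 47.9, y* ≈ 33.5

From dy/dt = 0 with y > 0: 0.0048x* = 0.23, so x* = 47.9.
Substitute into dx/dt = 0: 0.86(1 - 47.9/160) = 0.018y*.
The bracket is 0.701, giving y* = 0.602/0.018 = 33.5.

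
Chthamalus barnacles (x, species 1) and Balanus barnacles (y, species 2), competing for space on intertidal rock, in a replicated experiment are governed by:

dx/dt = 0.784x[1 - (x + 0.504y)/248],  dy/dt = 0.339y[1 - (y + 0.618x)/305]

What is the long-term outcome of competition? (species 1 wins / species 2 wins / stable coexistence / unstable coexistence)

Compare the nullcline intercepts: K1/α12 = 248/0.504 = 492 > K2 = 305; K2/α21 = 305/0.618 = 494 > K1 = 248.
Since both inequalities hold, each species can invade when rare, so the interior equilibrium is stable.

stable coexistence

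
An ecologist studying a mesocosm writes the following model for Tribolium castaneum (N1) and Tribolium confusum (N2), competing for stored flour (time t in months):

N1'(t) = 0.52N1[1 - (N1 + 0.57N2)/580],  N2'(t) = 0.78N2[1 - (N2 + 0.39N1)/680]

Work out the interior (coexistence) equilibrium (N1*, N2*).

Setting both brackets to zero gives the nullclines N1 + 0.57N2 = 580 and 0.39N1 + N2 = 680.
Substituting N2 = 680 - 0.39N1 into the first: N1(1 - 0.57·0.39) = 580 - 0.57·680.
So N1* = 192/0.778 = 247, and then N2* = 680 - 0.39·247 = 584.

N1* ≈ 247, N2* ≈ 584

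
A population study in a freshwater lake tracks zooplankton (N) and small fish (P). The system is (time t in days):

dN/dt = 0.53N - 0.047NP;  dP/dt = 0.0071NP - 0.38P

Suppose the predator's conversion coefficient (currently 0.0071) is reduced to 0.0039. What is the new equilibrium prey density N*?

N* ≈ 97.4

At the interior fixed point, setting dP/dt = 0 with P > 0 fixes N* = (predator death rate)/(NP coefficient) — independent of the other coefficients.
With the change, N* = 0.38/0.0039 = 97.4; it rises from 53.5.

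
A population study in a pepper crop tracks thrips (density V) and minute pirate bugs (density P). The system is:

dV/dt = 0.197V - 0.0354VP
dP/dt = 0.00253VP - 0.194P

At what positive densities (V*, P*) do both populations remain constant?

V* ≈ 76.7, P* ≈ 5.56

Set dP/dt = 0 with P > 0: 0.00253V - 0.194 = 0, so V* = 0.194/0.00253 = 76.7.
Set dV/dt = 0 with V > 0: 0.197 - 0.0354P = 0, so P* = 0.197/0.0354 = 5.56.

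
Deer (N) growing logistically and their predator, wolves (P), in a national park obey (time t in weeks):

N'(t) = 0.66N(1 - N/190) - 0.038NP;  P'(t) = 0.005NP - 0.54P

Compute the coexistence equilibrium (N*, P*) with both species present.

N* ≈ 108, P* ≈ 7.5

From dP/dt = 0 with P > 0: 0.005N* = 0.54, so N* = 108.
Substitute into dN/dt = 0: 0.66(1 - 108/190) = 0.038P*.
The bracket is 0.432, giving P* = 0.285/0.038 = 7.5.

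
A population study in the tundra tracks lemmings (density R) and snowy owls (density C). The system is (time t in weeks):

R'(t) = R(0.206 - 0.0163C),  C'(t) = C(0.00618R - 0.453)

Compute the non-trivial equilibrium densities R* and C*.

R* ≈ 73.3, C* ≈ 12.6

Set dC/dt = 0 with C > 0: 0.00618R - 0.453 = 0, so R* = 0.453/0.00618 = 73.3.
Set dR/dt = 0 with R > 0: 0.206 - 0.0163C = 0, so C* = 0.206/0.0163 = 12.6.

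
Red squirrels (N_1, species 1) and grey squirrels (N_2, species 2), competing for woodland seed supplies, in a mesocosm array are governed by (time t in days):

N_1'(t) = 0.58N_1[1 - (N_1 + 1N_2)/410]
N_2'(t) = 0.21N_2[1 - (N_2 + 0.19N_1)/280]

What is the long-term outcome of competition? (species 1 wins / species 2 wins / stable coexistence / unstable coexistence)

stable coexistence

Compare the nullcline intercepts: K1/α12 = 410/1 = 410 > K2 = 280; K2/α21 = 280/0.19 = 1470 > K1 = 410.
Since both inequalities hold, each species can invade when rare, so the interior equilibrium is stable.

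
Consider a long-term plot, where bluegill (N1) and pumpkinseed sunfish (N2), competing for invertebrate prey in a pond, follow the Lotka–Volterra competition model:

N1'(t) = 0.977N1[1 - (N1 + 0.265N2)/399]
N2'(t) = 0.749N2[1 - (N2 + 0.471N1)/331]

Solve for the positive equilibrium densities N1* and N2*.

N1* ≈ 356, N2* ≈ 163

Setting both brackets to zero gives the nullclines N1 + 0.265N2 = 399 and 0.471N1 + N2 = 331.
Substituting N2 = 331 - 0.471N1 into the first: N1(1 - 0.265·0.471) = 399 - 0.265·331.
So N1* = 311/0.875 = 356, and then N2* = 331 - 0.471·356 = 163.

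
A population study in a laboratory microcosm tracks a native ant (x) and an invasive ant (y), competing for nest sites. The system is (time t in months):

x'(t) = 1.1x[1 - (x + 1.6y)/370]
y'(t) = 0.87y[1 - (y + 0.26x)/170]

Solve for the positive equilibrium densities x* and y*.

x* ≈ 168, y* ≈ 126

Setting both brackets to zero gives the nullclines x + 1.6y = 370 and 0.26x + y = 170.
Substituting y = 170 - 0.26x into the first: x(1 - 1.6·0.26) = 370 - 1.6·170.
So x* = 98/0.584 = 168, and then y* = 170 - 0.26·168 = 126.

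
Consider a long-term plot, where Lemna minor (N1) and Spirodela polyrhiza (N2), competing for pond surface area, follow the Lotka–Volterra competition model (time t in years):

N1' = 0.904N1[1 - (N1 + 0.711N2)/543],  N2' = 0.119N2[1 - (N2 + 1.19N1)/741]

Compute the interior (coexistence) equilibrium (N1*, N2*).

Setting both brackets to zero gives the nullclines N1 + 0.711N2 = 543 and 1.19N1 + N2 = 741.
Substituting N2 = 741 - 1.19N1 into the first: N1(1 - 0.711·1.19) = 543 - 0.711·741.
So N1* = 16.1/0.154 = 105, and then N2* = 741 - 1.19·105 = 616.

N1* ≈ 105, N2* ≈ 616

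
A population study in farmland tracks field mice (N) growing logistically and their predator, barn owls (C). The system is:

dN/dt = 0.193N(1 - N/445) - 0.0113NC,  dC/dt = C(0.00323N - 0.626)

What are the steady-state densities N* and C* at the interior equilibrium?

From dC/dt = 0 with C > 0: 0.00323N* = 0.626, so N* = 194.
Substitute into dN/dt = 0: 0.193(1 - 194/445) = 0.0113C*.
The bracket is 0.564, giving C* = 0.109/0.0113 = 9.64.

N* ≈ 194, C* ≈ 9.64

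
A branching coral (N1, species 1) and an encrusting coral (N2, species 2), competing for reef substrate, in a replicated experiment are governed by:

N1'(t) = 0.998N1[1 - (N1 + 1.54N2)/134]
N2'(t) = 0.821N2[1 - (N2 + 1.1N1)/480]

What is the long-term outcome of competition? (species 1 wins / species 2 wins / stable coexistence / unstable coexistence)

species 2 excludes species 1

Compare the nullcline intercepts: K1/α12 = 134/1.54 = 87 < K2 = 480; K2/α21 = 480/1.1 = 436 > K1 = 134.
Since the inequalities point opposite ways, species 2 can invade but species 1 cannot.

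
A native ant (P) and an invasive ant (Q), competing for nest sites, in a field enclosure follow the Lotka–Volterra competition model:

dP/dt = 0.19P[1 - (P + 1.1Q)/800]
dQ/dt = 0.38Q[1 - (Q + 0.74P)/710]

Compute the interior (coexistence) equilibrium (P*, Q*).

P* ≈ 102, Q* ≈ 634

Setting both brackets to zero gives the nullclines P + 1.1Q = 800 and 0.74P + Q = 710.
Substituting Q = 710 - 0.74P into the first: P(1 - 1.1·0.74) = 800 - 1.1·710.
So P* = 19/0.186 = 102, and then Q* = 710 - 0.74·102 = 634.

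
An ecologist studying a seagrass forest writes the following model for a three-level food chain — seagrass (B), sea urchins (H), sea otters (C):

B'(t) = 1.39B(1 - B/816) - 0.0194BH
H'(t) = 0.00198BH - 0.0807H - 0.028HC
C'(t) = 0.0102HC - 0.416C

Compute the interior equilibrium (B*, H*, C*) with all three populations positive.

B* ≈ 352, H* ≈ 40.8, C* ≈ 22

From dC/dt = 0: 0.0102H* = 0.416, so H* = 40.8.
From dB/dt = 0: 1.39(1 - B*/816) = 0.0194·40.8, giving B* = 816·(1 - 0.569) = 352.
From dH/dt = 0: 0.00198·352 - 0.0807 = 0.028C*, so C* = 0.615/0.028 = 22.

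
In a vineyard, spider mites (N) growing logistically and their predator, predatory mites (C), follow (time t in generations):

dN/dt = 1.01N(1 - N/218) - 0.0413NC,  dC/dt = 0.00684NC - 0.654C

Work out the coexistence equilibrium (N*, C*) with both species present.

N* ≈ 95.6, C* ≈ 13.7

From dC/dt = 0 with C > 0: 0.00684N* = 0.654, so N* = 95.6.
Substitute into dN/dt = 0: 1.01(1 - 95.6/218) = 0.0413C*.
The bracket is 0.561, giving C* = 0.567/0.0413 = 13.7.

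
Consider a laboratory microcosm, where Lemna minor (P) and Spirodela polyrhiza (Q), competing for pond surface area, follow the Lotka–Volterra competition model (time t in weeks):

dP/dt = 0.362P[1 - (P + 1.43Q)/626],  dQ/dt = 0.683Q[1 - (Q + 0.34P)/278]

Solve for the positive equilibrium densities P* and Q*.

P* ≈ 445, Q* ≈ 127

Setting both brackets to zero gives the nullclines P + 1.43Q = 626 and 0.34P + Q = 278.
Substituting Q = 278 - 0.34P into the first: P(1 - 1.43·0.34) = 626 - 1.43·278.
So P* = 228/0.514 = 445, and then Q* = 278 - 0.34·445 = 127.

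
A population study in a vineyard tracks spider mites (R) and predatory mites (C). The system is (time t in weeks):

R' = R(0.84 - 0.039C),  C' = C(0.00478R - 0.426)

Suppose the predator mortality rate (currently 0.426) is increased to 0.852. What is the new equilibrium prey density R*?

At the interior fixed point, setting dC/dt = 0 with C > 0 fixes R* = (predator death rate)/(RC coefficient) — independent of the other coefficients.
With the change, R* = 0.852/0.00478 = 178; it rises from 89.1.

R* ≈ 178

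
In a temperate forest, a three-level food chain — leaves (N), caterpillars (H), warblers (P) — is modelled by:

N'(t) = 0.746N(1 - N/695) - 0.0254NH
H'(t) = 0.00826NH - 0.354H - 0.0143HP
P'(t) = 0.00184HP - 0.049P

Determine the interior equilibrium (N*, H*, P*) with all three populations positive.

N* ≈ 64.8, H* ≈ 26.6, P* ≈ 12.7

From dP/dt = 0: 0.00184H* = 0.049, so H* = 26.6.
From dN/dt = 0: 0.746(1 - N*/695) = 0.0254·26.6, giving N* = 695·(1 - 0.907) = 64.8.
From dH/dt = 0: 0.00826·64.8 - 0.354 = 0.0143P*, so P* = 0.181/0.0143 = 12.7.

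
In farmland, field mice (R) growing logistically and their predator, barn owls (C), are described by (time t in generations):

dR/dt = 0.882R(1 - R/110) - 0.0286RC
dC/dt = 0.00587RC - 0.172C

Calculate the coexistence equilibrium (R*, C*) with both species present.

R* ≈ 29.3, C* ≈ 22.6

From dC/dt = 0 with C > 0: 0.00587R* = 0.172, so R* = 29.3.
Substitute into dR/dt = 0: 0.882(1 - 29.3/110) = 0.0286C*.
The bracket is 0.734, giving C* = 0.647/0.0286 = 22.6.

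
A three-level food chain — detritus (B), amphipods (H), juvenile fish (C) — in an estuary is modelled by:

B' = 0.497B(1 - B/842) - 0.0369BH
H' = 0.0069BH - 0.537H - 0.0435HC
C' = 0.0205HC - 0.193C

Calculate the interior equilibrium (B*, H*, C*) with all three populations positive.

B* ≈ 253, H* ≈ 9.41, C* ≈ 27.9

From dC/dt = 0: 0.0205H* = 0.193, so H* = 9.41.
From dB/dt = 0: 0.497(1 - B*/842) = 0.0369·9.41, giving B* = 842·(1 - 0.699) = 253.
From dH/dt = 0: 0.0069·253 - 0.537 = 0.0435C*, so C* = 1.21/0.0435 = 27.9.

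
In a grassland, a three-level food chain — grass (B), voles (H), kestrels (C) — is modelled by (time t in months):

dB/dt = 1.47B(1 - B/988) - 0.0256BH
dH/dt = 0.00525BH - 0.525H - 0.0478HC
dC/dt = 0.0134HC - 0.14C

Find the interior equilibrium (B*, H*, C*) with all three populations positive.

B* ≈ 808, H* ≈ 10.4, C* ≈ 77.8

From dC/dt = 0: 0.0134H* = 0.14, so H* = 10.4.
From dB/dt = 0: 1.47(1 - B*/988) = 0.0256·10.4, giving B* = 988·(1 - 0.182) = 808.
From dH/dt = 0: 0.00525·808 - 0.525 = 0.0478C*, so C* = 3.72/0.0478 = 77.8.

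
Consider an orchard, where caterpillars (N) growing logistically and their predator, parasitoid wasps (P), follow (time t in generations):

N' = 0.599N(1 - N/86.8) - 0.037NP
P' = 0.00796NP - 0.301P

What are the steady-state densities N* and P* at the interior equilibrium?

N* ≈ 37.8, P* ≈ 9.14

From dP/dt = 0 with P > 0: 0.00796N* = 0.301, so N* = 37.8.
Substitute into dN/dt = 0: 0.599(1 - 37.8/86.8) = 0.037P*.
The bracket is 0.564, giving P* = 0.338/0.037 = 9.14.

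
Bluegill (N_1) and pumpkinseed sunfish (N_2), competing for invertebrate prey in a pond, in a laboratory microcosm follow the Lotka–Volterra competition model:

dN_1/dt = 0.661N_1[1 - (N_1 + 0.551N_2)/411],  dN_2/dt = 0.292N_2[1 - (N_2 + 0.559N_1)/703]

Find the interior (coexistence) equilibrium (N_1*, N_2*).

Setting both brackets to zero gives the nullclines N_1 + 0.551N_2 = 411 and 0.559N_1 + N_2 = 703.
Substituting N_2 = 703 - 0.559N_1 into the first: N_1(1 - 0.551·0.559) = 411 - 0.551·703.
So N_1* = 23.6/0.692 = 34.2, and then N_2* = 703 - 0.559·34.2 = 684.

N_1* ≈ 34.2, N_2* ≈ 684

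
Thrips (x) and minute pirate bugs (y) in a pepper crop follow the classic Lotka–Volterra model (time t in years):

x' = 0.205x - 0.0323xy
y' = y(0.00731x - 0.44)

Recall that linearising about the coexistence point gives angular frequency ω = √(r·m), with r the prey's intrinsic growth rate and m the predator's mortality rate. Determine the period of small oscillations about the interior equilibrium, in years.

Here r = 0.205 and m = 0.44, so r·m = 0.0902.
ω = √0.0902 = 0.3 per year, hence T = 2π/ω ≈ 20.9 years.

T ≈ 20.9 years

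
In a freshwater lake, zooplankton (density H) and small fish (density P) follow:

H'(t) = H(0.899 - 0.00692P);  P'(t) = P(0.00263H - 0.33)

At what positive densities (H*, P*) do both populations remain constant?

Set dP/dt = 0 with P > 0: 0.00263H - 0.33 = 0, so H* = 0.33/0.00263 = 125.
Set dH/dt = 0 with H > 0: 0.899 - 0.00692P = 0, so P* = 0.899/0.00692 = 130.

H* ≈ 125, P* ≈ 130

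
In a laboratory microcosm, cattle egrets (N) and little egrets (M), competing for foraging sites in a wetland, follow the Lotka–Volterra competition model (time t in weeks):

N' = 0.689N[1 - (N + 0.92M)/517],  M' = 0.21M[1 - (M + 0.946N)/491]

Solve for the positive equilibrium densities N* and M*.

Setting both brackets to zero gives the nullclines N + 0.92M = 517 and 0.946N + M = 491.
Substituting M = 491 - 0.946N into the first: N(1 - 0.92·0.946) = 517 - 0.92·491.
So N* = 65.3/0.13 = 503, and then M* = 491 - 0.946·503 = 14.8.

N* ≈ 503, M* ≈ 14.8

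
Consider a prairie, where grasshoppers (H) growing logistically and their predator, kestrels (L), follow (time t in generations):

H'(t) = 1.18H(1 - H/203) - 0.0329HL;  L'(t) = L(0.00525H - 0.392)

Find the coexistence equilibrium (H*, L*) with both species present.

H* ≈ 74.7, L* ≈ 22.7

From dL/dt = 0 with L > 0: 0.00525H* = 0.392, so H* = 74.7.
Substitute into dH/dt = 0: 1.18(1 - 74.7/203) = 0.0329L*.
The bracket is 0.632, giving L* = 0.746/0.0329 = 22.7.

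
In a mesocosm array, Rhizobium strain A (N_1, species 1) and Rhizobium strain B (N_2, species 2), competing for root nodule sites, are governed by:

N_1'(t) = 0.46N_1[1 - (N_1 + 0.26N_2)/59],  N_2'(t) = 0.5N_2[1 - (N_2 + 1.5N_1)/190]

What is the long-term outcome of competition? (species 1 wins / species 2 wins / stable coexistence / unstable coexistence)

Compare the nullcline intercepts: K1/α12 = 59/0.26 = 227 > K2 = 190; K2/α21 = 190/1.5 = 127 > K1 = 59.
Since both inequalities hold, each species can invade when rare, so the interior equilibrium is stable.

stable coexistence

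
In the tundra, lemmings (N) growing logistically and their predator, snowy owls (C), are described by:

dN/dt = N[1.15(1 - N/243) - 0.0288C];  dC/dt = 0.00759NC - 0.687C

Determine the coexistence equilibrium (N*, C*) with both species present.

N* ≈ 90.5, C* ≈ 25.1

From dC/dt = 0 with C > 0: 0.00759N* = 0.687, so N* = 90.5.
Substitute into dN/dt = 0: 1.15(1 - 90.5/243) = 0.0288C*.
The bracket is 0.628, giving C* = 0.722/0.0288 = 25.1.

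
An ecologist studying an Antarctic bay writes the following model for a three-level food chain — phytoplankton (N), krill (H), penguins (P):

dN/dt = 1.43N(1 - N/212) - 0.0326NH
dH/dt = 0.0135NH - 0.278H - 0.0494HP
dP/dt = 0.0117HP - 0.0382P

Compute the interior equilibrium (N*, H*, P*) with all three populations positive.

From dP/dt = 0: 0.0117H* = 0.0382, so H* = 3.26.
From dN/dt = 0: 1.43(1 - N*/212) = 0.0326·3.26, giving N* = 212·(1 - 0.0744) = 196.
From dH/dt = 0: 0.0135·196 - 0.278 = 0.0494P*, so P* = 2.37/0.0494 = 48.

N* ≈ 196, H* ≈ 3.26, P* ≈ 48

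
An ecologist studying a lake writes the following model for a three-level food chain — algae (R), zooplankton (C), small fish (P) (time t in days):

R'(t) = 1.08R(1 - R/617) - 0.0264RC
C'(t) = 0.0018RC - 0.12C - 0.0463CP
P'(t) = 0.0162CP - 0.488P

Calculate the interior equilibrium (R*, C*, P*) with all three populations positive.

R* ≈ 163, C* ≈ 30.1, P* ≈ 3.73

From dP/dt = 0: 0.0162C* = 0.488, so C* = 30.1.
From dR/dt = 0: 1.08(1 - R*/617) = 0.0264·30.1, giving R* = 617·(1 - 0.736) = 163.
From dC/dt = 0: 0.0018·163 - 0.12 = 0.0463P*, so P* = 0.173/0.0463 = 3.73.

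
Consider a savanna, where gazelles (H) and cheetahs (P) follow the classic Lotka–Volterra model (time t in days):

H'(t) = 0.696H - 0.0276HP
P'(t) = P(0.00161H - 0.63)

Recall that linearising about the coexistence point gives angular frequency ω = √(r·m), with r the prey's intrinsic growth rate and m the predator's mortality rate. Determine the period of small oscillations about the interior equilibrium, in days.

T ≈ 9.49 days

Here r = 0.696 and m = 0.63, so r·m = 0.438.
ω = √0.438 = 0.662 per day, hence T = 2π/ω ≈ 9.49 days.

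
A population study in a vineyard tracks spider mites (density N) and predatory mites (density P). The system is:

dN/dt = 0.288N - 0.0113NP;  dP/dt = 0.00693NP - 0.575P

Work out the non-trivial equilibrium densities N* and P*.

Set dP/dt = 0 with P > 0: 0.00693N - 0.575 = 0, so N* = 0.575/0.00693 = 83.
Set dN/dt = 0 with N > 0: 0.288 - 0.0113P = 0, so P* = 0.288/0.0113 = 25.5.

N* ≈ 83, P* ≈ 25.5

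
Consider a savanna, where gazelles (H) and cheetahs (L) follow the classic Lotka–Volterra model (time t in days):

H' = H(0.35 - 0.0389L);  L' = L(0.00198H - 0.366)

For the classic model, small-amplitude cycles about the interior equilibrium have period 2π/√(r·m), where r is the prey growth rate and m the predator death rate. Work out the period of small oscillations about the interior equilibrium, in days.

T ≈ 17.6 days

Here r = 0.35 and m = 0.366, so r·m = 0.128.
ω = √0.128 = 0.358 per day, hence T = 2π/ω ≈ 17.6 days.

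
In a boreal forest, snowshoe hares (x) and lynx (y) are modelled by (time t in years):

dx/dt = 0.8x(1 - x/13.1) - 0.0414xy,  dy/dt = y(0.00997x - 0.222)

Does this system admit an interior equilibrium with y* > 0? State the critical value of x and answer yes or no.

Threshold x = 22.3; K < 22.3, so no, the predator goes extinct.

The predator equation gives dy/dt > 0 only when x > 0.222/0.00997 = 22.3.
Without the predator, x → K = 13.1. Since 13.1 < 22.3, the predator cannot invade.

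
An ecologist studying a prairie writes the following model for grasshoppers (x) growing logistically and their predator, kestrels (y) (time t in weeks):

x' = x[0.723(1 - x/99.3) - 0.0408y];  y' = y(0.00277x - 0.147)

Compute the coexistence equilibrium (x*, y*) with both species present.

x* ≈ 53.1, y* ≈ 8.25

From dy/dt = 0 with y > 0: 0.00277x* = 0.147, so x* = 53.1.
Substitute into dx/dt = 0: 0.723(1 - 53.1/99.3) = 0.0408y*.
The bracket is 0.466, giving y* = 0.337/0.0408 = 8.25.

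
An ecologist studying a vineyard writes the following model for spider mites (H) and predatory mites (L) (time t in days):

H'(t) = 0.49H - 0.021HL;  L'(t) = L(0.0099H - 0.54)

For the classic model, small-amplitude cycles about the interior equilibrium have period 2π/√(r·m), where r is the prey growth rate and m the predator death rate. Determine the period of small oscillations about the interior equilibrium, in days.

Here r = 0.49 and m = 0.54, so r·m = 0.265.
ω = √0.265 = 0.514 per day, hence T = 2π/ω ≈ 12.2 days.

T ≈ 12.2 days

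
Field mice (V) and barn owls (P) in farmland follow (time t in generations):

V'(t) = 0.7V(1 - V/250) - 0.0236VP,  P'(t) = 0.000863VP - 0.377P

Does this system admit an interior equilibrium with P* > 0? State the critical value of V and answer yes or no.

Threshold V = 437; K < 437, so no, the predator goes extinct.

The predator equation gives dP/dt > 0 only when V > 0.377/0.000863 = 437.
Without the predator, V → K = 250. Since 250 < 437, the predator cannot invade.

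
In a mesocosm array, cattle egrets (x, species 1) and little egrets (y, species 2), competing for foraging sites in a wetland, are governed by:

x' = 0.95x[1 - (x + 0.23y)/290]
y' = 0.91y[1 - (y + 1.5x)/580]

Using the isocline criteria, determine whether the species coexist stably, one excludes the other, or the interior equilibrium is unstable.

stable coexistence

Compare the nullcline intercepts: K1/α12 = 290/0.23 = 1260 > K2 = 580; K2/α21 = 580/1.5 = 387 > K1 = 290.
Since both inequalities hold, each species can invade when rare, so the interior equilibrium is stable.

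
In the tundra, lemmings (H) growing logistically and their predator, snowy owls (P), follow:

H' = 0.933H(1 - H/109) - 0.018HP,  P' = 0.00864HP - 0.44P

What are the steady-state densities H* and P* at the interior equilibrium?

From dP/dt = 0 with P > 0: 0.00864H* = 0.44, so H* = 50.9.
Substitute into dH/dt = 0: 0.933(1 - 50.9/109) = 0.018P*.
The bracket is 0.533, giving P* = 0.497/0.018 = 27.6.

H* ≈ 50.9, P* ≈ 27.6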